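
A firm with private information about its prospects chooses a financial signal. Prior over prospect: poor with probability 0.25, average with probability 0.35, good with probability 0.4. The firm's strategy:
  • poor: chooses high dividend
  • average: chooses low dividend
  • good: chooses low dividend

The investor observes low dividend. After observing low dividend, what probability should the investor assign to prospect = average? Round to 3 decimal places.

P(low dividend) = 0.25·0 + 0.35·1 + 0.4·1 = 0.75
P(average | low dividend) = (0.35·1) / 0.75 = 0.35 / 0.75 = 0.466667

0.467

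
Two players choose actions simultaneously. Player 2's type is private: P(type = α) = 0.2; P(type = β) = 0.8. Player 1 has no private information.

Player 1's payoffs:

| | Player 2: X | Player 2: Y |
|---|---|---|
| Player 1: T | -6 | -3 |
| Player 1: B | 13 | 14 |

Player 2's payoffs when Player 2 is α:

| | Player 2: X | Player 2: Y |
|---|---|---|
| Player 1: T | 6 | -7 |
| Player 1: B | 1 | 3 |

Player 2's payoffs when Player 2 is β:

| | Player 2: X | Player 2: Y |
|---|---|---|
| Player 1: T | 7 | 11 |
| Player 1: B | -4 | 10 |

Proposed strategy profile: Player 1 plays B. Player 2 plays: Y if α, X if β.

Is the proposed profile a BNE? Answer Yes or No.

No

A profile is a BNE iff every type of every player is best-responding given beliefs about the other side.
Player 1 plays B: E[B] = 0.2·(14) + 0.8·(13) = 13.2; E[T] = -5.4. Best-responding. ✓
Player 2 (type α), facing B: X gives 1, Y gives 3. Proposed Y is best. ✓
Player 2 (type β), facing B: X gives -4, Y gives 10. Proposed X is not best — profitable deviation exists. ✗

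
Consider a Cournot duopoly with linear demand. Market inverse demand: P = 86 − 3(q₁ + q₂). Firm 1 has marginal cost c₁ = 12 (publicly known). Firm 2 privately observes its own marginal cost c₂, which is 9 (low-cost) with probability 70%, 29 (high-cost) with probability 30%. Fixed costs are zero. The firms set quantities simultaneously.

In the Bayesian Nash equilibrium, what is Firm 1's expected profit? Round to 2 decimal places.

219.59

Firm 2 with cost c maximizes (86 − 3(q₁+q₂) − c)·q₂, giving q₂(c) = (86 − c − 3q₁)/6.
E[c₂] = 0.7·9 + 0.3·29 = 15
Firm 1's FOC against E[q₂] yields q₁ = (86 − 2·12 + E[c₂])/9 = (86 − 24 + 15)/9 = 8.55556.
E[P] = 86 − 3·(q₁ + E[q₂]) = 37.6667; Firm 1's expected profit = (E[P] − 12)·q₁ = (37.6667 − 12)·8.55556 = 219.593.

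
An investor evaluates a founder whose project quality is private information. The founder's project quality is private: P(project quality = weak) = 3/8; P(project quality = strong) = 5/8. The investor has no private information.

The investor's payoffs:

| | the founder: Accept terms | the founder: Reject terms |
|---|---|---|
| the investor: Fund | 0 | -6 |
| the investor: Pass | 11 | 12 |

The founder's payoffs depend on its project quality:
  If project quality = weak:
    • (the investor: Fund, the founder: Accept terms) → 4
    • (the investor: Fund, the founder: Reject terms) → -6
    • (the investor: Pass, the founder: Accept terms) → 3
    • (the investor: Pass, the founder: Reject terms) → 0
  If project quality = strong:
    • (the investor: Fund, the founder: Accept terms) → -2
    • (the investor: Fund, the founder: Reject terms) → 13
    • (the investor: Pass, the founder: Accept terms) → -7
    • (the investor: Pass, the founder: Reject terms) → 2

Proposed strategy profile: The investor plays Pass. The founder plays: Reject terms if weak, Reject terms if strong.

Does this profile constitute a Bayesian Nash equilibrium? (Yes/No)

No

The investor plays Pass: E[Pass] = 3/8·(12) + 5/8·(12) = 12; E[Fund] = -6. Best-responding. ✓
The founder (project quality weak), facing Pass: Accept terms gives 3, Reject terms gives 0. Proposed Reject terms is not best — profitable deviation exists. ✗
The founder (project quality strong), facing Pass: Accept terms gives -7, Reject terms gives 2. Proposed Reject terms is best. ✓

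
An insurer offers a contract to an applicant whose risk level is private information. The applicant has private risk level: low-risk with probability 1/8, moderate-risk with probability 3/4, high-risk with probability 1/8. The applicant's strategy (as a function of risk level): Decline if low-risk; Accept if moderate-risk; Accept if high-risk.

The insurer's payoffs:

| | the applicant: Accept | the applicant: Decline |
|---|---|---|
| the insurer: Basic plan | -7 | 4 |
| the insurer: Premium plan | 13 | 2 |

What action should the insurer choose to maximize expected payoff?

E[Basic plan] = 1/8·(4) + 3/4·(-7) + 1/8·(-7) = -45/8
E[Premium plan] = 1/8·(2) + 3/4·(13) + 1/8·(13) = 93/8
Best response: Premium plan (93/8 is the largest).

Premium plan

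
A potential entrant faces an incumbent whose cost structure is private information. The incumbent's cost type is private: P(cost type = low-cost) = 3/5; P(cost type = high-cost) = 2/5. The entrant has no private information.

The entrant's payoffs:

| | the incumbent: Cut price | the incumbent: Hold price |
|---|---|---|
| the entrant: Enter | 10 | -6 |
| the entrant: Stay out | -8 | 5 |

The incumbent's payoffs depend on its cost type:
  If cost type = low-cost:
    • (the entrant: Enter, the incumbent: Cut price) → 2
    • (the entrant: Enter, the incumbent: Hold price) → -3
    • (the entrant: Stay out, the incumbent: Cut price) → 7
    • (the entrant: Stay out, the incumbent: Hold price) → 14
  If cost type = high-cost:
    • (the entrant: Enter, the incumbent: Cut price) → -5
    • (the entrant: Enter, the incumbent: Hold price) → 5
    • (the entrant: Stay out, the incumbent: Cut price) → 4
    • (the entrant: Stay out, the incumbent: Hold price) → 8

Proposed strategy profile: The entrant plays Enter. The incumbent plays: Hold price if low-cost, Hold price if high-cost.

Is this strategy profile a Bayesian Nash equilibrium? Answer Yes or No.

A profile is a BNE iff every type of every player is best-responding given beliefs about the other side.
The entrant plays Enter: E[Enter] = 3/5·(-6) + 2/5·(-6) = -6; E[Stay out] = 5. Not best-responding. ✗
The incumbent (cost type low-cost), facing Enter: Cut price gives 2, Hold price gives -3. Proposed Hold price is not best — profitable deviation exists. ✗
The incumbent (cost type high-cost), facing Enter: Cut price gives -5, Hold price gives 5. Proposed Hold price is best. ✓

No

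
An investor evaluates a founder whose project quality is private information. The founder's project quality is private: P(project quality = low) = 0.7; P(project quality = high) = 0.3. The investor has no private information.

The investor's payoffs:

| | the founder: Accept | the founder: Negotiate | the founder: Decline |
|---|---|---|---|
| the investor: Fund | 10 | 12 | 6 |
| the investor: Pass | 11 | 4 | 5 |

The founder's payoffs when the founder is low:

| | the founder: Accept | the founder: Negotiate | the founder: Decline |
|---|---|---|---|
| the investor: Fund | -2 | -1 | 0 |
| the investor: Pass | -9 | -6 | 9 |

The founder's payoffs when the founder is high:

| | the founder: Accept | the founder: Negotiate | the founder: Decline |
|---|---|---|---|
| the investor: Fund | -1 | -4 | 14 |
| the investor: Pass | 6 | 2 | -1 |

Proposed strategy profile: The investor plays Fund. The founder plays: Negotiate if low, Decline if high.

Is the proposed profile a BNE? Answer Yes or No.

No

A profile is a BNE iff every type of every player is best-responding given beliefs about the other side.
The investor plays Fund: E[Fund] = 0.7·(12) + 0.3·(6) = 10.2; E[Pass] = 4.3. Best-responding. ✓
The founder (project quality low), facing Fund: Accept gives -2, Negotiate gives -1, Decline gives 0. Proposed Negotiate is not best — profitable deviation exists. ✗
The founder (project quality high), facing Fund: Accept gives -1, Negotiate gives -4, Decline gives 14. Proposed Decline is best. ✓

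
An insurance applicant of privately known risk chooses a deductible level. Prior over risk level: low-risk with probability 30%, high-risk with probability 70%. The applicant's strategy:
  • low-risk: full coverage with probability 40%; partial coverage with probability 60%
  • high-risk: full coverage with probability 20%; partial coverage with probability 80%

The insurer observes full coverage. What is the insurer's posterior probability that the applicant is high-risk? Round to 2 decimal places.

0.54

Apply Bayes' rule using the sender's strategy as the likelihood.
P(full coverage) = 0.3·0.4 + 0.7·0.2 = 0.26
P(high-risk | full coverage) = (0.7·0.2) / 0.26 = 0.14 / 0.26 = 0.538462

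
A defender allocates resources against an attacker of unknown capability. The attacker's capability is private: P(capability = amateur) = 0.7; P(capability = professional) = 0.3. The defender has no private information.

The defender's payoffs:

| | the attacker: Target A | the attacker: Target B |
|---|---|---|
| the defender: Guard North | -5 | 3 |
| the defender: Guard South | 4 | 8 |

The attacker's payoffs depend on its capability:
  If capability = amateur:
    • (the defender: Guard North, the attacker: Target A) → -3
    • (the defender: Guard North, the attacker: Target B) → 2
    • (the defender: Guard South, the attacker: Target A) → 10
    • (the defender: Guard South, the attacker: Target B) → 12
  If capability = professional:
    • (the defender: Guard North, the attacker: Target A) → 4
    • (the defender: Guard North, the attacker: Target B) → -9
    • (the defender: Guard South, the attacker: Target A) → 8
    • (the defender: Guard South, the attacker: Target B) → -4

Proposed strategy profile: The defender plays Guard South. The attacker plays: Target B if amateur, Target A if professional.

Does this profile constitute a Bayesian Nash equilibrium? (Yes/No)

Yes

The defender plays Guard South: E[Guard South] = 0.7·(8) + 0.3·(4) = 6.8; E[Guard North] = 0.6. Best-responding. ✓
The attacker (capability amateur), facing Guard South: Target A gives 10, Target B gives 12. Proposed Target B is best. ✓
The attacker (capability professional), facing Guard South: Target A gives 8, Target B gives -4. Proposed Target A is best. ✓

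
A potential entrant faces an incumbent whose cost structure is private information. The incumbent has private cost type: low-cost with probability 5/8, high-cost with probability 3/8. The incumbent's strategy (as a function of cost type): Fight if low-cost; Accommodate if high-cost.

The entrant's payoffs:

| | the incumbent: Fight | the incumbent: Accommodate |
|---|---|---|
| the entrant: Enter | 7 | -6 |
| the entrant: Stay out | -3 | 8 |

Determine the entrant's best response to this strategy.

Enter

E[Enter] = 5/8·(7) + 3/8·(-6) = 17/8
E[Stay out] = 5/8·(-3) + 3/8·(8) = 9/8
Best response: Enter (17/8 is the largest).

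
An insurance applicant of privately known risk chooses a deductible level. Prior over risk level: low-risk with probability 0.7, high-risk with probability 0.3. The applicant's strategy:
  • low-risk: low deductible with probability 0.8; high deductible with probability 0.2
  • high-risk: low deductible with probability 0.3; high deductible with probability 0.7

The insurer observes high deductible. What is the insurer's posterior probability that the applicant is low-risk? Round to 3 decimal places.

P(high deductible) = 0.7·0.2 + 0.3·0.7 = 0.35
P(low-risk | high deductible) = (0.7·0.2) / 0.35 = 0.14 / 0.35 = 0.4

0.400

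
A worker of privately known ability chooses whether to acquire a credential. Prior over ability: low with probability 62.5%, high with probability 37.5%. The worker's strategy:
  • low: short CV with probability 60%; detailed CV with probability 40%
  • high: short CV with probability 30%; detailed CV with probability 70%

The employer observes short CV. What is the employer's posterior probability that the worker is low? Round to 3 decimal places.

P(short CV) = 0.625·0.6 + 0.375·0.3 = 0.4875
P(low | short CV) = (0.625·0.6) / 0.4875 = 0.375 / 0.4875 = 0.769231

0.769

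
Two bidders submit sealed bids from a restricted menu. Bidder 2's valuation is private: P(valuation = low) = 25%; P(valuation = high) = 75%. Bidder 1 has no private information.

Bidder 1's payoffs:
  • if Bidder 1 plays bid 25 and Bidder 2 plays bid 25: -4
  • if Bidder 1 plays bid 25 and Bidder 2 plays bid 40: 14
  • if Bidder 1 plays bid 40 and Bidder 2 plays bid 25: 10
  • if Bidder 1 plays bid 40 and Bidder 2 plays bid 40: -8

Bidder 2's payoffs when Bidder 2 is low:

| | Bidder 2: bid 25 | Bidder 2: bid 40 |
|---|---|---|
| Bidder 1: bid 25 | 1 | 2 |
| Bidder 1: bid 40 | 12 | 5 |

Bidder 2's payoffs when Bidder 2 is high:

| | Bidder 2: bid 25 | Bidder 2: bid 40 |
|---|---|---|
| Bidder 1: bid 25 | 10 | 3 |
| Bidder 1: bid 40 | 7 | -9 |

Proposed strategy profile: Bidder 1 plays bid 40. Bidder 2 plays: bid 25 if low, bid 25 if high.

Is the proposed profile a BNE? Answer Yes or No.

Yes

Bidder 1 plays bid 40: E[bid 40] = 0.25·(10) + 0.75·(10) = 10; E[bid 25] = -4. Best-responding. ✓
Bidder 2 (valuation low), facing bid 40: bid 25 gives 12, bid 40 gives 5. Proposed bid 25 is best. ✓
Bidder 2 (valuation high), facing bid 40: bid 25 gives 7, bid 40 gives -9. Proposed bid 25 is best. ✓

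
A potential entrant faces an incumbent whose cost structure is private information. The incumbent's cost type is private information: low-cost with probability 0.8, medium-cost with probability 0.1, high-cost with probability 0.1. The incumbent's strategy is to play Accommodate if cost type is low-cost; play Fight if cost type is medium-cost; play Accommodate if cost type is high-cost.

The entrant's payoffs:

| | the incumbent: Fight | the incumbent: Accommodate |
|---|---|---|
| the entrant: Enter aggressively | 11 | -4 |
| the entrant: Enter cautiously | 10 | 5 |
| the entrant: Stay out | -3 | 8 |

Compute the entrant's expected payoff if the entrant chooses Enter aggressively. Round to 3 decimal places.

-2.500

Take the expectation over the incumbent's cost type, weighting each type's action by its prior probability.
E[Enter aggressively] = 0.8·(-4) + 0.1·11 + 0.1·(-4) = (-3.2) + 1.1 + (-0.4) = -2.5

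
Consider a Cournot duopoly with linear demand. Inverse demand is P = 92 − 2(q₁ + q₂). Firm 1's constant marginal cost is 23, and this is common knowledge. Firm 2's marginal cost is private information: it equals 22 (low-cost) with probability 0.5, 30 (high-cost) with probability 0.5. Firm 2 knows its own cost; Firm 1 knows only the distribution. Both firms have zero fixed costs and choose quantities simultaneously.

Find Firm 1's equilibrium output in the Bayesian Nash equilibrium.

12

Each type of Firm 2 best-responds to q₁; Firm 1 best-responds to the expected q₂ over Firm 2's types.
Firm 2 with cost c maximizes (92 − 2(q₁+q₂) − c)·q₂, giving q₂(c) = (92 − c − 2q₁)/4.
E[c₂] = 0.5·22 + 0.5·30 = 26
Firm 1's FOC against E[q₂] yields q₁ = (92 − 2·23 + E[c₂])/6 = (92 − 46 + 26)/6 = 12.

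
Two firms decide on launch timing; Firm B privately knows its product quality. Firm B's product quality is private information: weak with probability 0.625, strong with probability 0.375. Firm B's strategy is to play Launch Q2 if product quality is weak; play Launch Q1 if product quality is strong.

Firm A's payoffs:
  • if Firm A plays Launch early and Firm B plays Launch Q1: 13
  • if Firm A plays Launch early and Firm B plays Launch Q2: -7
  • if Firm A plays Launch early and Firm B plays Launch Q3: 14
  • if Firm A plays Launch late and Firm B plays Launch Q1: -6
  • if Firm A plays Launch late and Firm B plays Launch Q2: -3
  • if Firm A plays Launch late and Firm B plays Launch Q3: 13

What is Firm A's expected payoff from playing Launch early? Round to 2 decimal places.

0.50

E[Launch early] = 0.625·(-7) + 0.375·13 = (-4.375) + 4.875 = 0.5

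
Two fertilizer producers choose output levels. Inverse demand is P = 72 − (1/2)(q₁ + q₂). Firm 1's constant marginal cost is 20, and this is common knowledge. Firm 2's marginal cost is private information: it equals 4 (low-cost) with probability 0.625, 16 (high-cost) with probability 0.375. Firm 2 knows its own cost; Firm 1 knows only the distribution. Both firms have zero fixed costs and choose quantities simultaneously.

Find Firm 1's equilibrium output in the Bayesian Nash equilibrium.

Firm 2 with cost c maximizes (72 − (1/2)(q₁+q₂) − c)·q₂, giving q₂(c) = (72 − c − (1/2)q₁).
E[c₂] = 0.625·4 + 0.375·16 = 8.5
Firm 1's FOC against E[q₂] yields q₁ = (72 − 2·20 + E[c₂])/(3/2) = (72 − 40 + 8.5)/(3/2) = 27.

27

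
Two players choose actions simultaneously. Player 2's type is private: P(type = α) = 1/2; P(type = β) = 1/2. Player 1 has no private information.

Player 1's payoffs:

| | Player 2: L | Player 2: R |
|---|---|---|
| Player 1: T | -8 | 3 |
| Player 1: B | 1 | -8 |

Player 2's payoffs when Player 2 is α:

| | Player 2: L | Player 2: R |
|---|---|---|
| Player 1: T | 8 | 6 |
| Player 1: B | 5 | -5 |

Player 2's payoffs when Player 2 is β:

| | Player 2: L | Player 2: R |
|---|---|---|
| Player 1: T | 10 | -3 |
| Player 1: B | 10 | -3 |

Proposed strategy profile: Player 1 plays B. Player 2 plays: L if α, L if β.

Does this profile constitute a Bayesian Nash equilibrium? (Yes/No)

Yes

Player 1 plays B: E[B] = 1/2·(1) + 1/2·(1) = 1; E[T] = -8. Best-responding. ✓
Player 2 (type α), facing B: L gives 5, R gives -5. Proposed L is best. ✓
Player 2 (type β), facing B: L gives 10, R gives -3. Proposed L is best. ✓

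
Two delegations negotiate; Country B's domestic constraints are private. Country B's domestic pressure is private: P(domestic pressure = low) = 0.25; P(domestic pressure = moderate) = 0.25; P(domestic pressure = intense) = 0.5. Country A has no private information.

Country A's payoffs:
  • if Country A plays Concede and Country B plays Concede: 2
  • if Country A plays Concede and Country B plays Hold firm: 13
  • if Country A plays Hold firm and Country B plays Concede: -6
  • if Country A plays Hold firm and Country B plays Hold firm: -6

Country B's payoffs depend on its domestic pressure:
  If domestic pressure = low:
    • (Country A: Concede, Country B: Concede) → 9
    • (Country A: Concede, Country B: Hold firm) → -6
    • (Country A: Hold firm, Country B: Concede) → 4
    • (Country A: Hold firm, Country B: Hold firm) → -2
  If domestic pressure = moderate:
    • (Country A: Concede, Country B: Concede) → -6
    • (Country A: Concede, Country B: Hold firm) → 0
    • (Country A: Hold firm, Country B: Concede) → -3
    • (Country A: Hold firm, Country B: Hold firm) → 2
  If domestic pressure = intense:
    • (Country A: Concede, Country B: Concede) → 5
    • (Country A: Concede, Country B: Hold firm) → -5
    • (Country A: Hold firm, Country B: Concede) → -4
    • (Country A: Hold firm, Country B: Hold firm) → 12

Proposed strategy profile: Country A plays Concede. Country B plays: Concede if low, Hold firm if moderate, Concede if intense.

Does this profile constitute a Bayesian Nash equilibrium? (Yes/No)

Yes

Country A plays Concede: E[Concede] = 0.25·(2) + 0.25·(13) + 0.5·(2) = 4.75; E[Hold firm] = -6. Best-responding. ✓
Country B (domestic pressure low), facing Concede: Concede gives 9, Hold firm gives -6. Proposed Concede is best. ✓
Country B (domestic pressure moderate), facing Concede: Concede gives -6, Hold firm gives 0. Proposed Hold firm is best. ✓
Country B (domestic pressure intense), facing Concede: Concede gives 5, Hold firm gives -5. Proposed Concede is best. ✓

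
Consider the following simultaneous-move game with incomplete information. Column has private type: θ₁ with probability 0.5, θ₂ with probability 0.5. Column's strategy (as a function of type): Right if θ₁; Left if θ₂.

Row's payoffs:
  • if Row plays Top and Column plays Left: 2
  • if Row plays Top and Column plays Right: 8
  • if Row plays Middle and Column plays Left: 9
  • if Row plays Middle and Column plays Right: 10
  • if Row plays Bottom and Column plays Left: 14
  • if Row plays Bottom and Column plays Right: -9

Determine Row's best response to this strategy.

E[Top] = 0.5·(8) + 0.5·(2) = 5
E[Middle] = 0.5·(10) + 0.5·(9) = 9.5
E[Bottom] = 0.5·(-9) + 0.5·(14) = 2.5
Best response: Middle (9.5 is the largest).

Middle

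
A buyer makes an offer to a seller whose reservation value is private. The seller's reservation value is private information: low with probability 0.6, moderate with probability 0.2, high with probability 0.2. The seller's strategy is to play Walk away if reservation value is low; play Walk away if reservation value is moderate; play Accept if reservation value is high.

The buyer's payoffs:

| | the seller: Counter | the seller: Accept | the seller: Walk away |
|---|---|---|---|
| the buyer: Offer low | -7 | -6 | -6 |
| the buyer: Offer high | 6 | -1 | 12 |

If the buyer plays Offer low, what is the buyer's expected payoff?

-6

E[Offer low] = 0.6·(-6) + 0.2·(-6) + 0.2·(-6) = (-3.6) + (-1.2) + (-1.2) = -6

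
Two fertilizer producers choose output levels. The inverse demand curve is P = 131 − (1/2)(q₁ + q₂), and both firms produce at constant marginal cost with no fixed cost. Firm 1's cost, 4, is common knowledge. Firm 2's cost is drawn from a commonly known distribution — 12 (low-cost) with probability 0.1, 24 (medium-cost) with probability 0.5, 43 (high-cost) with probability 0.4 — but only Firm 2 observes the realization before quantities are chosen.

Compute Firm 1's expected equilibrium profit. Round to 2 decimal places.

5229.24

Type-c best response for Firm 2: q₂(c) = (131 − c) − q₁/2.
Firm 1 maximizes expected profit; its first-order condition is 131 − q₁ − (1/2)E[q₂] − 4 = 0.
Substituting E[q₂] and solving: E[c₂] = 30.4, so q₁ = (131 − 2·4 + 30.4)/(3/2) = 102.267.
E[P] = 131 − (1/2)·(q₁ + E[q₂]) = 55.1333; Firm 1's expected profit = (E[P] − 4)·q₁ = (55.1333 − 4)·102.267 = 5229.24.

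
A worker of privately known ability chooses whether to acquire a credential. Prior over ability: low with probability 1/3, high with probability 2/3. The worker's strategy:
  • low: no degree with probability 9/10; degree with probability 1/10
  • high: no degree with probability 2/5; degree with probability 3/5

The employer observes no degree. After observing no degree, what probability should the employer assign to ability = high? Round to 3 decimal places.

0.471

P(no degree) = (1/3)·(9/10) + (2/3)·(2/5) = 17/30
P(high | no degree) = ((2/3)·(2/5)) / (17/30) = (4/15) / (17/30) = 8/17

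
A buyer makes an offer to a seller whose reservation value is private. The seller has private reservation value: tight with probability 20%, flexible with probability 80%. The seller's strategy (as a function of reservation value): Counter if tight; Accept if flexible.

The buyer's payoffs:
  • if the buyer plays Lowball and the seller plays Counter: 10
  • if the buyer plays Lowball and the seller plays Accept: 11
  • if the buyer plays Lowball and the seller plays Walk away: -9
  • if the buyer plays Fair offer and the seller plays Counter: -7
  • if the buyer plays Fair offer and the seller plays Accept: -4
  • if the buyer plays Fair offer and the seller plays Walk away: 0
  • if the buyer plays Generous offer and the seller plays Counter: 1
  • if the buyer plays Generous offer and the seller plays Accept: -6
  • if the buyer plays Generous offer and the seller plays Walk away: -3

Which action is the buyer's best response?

Lowball

Compute the buyer's expected payoff for each action, taking the expectation over the seller's type.
E[Lowball] = 0.2·(10) + 0.8·(11) = 10.8
E[Fair offer] = 0.2·(-7) + 0.8·(-4) = -4.6
E[Generous offer] = 0.2·(1) + 0.8·(-6) = -4.6
Best response: Lowball (10.8 is the largest).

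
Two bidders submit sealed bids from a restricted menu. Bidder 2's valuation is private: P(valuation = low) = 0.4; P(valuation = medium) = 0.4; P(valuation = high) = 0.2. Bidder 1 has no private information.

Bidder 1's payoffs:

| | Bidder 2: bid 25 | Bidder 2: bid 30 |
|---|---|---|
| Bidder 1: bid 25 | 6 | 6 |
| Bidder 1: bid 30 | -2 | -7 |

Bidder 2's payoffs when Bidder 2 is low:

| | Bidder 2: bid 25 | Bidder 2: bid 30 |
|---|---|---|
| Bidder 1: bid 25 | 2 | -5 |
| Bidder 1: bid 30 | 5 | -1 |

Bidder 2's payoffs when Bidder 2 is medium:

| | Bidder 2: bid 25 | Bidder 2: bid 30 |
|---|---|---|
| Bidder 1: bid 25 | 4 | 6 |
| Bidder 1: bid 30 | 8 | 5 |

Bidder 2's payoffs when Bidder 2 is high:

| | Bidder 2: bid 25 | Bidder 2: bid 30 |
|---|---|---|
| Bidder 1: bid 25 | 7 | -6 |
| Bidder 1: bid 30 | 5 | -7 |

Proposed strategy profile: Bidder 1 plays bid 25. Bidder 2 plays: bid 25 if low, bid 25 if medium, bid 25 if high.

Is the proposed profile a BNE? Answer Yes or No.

Bidder 1 plays bid 25: E[bid 25] = 0.4·(6) + 0.4·(6) + 0.2·(6) = 6; E[bid 30] = -2. Best-responding. ✓
Bidder 2 (valuation low), facing bid 25: bid 25 gives 2, bid 30 gives -5. Proposed bid 25 is best. ✓
Bidder 2 (valuation medium), facing bid 25: bid 25 gives 4, bid 30 gives 6. Proposed bid 25 is not best — profitable deviation exists. ✗
Bidder 2 (valuation high), facing bid 25: bid 25 gives 7, bid 30 gives -6. Proposed bid 25 is best. ✓

No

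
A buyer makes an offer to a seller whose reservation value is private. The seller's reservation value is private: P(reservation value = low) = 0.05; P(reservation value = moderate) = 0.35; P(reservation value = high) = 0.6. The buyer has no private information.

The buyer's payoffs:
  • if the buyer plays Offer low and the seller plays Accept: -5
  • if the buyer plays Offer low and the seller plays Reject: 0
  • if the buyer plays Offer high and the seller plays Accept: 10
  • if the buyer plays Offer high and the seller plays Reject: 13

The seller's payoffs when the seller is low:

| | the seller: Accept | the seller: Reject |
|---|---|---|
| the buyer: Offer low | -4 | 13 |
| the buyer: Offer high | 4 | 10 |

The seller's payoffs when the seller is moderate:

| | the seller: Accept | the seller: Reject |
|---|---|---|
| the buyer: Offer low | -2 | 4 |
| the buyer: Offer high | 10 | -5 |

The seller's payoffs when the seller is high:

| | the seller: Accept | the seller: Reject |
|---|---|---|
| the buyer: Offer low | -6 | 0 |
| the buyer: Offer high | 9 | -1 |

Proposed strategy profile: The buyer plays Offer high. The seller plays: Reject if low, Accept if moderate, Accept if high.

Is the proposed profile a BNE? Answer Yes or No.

Yes

A profile is a BNE iff every type of every player is best-responding given beliefs about the other side.
The buyer plays Offer high: E[Offer high] = 0.05·(13) + 0.35·(10) + 0.6·(10) = 10.15; E[Offer low] = -4.75. Best-responding. ✓
The seller (reservation value low), facing Offer high: Accept gives 4, Reject gives 10. Proposed Reject is best. ✓
The seller (reservation value moderate), facing Offer high: Accept gives 10, Reject gives -5. Proposed Accept is best. ✓
The seller (reservation value high), facing Offer high: Accept gives 9, Reject gives -1. Proposed Accept is best. ✓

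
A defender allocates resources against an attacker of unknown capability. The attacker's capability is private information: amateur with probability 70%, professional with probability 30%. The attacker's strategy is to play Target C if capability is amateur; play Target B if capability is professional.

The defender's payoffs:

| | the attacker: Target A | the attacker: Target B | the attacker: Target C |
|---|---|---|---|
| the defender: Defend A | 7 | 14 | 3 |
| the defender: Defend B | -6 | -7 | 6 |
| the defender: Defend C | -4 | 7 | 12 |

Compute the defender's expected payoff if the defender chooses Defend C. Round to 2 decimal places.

10.50

Take the expectation over the attacker's capability, weighting each type's action by its prior probability.
E[Defend C] = 0.7·12 + 0.3·7 = 8.4 + 2.1 = 10.5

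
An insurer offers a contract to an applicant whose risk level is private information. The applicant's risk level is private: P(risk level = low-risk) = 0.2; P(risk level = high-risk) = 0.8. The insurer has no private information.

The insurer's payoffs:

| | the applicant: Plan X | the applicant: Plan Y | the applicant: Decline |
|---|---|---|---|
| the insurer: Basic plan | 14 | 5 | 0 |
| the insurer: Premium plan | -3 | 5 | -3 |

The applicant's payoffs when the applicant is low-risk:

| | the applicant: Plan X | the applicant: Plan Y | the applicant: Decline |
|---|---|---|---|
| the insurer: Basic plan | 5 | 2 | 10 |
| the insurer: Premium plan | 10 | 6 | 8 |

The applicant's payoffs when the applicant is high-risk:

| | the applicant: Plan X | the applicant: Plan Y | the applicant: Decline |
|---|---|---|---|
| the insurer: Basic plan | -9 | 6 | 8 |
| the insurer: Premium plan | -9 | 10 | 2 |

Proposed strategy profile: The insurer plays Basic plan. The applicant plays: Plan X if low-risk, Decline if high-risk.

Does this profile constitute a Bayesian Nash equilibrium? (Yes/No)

A profile is a BNE iff every type of every player is best-responding given beliefs about the other side.
The insurer plays Basic plan: E[Basic plan] = 0.2·(14) + 0.8·(0) = 2.8; E[Premium plan] = -3. Best-responding. ✓
The applicant (risk level low-risk), facing Basic plan: Plan X gives 5, Plan Y gives 2, Decline gives 10. Proposed Plan X is not best — profitable deviation exists. ✗
The applicant (risk level high-risk), facing Basic plan: Plan X gives -9, Plan Y gives 6, Decline gives 8. Proposed Decline is best. ✓

No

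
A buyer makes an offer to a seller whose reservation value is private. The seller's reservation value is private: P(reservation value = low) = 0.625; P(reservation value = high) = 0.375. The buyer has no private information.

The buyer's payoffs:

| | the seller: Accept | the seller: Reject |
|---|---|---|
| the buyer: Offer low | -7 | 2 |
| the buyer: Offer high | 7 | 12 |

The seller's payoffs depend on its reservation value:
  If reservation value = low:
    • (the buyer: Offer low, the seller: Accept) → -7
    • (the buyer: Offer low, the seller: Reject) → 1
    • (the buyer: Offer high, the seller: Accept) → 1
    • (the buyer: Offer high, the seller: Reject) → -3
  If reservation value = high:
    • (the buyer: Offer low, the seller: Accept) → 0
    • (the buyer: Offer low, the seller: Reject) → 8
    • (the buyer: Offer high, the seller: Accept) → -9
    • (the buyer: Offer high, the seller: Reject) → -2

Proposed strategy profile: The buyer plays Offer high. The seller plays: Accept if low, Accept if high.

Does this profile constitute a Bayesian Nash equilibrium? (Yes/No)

No

The buyer plays Offer high: E[Offer high] = 0.625·(7) + 0.375·(7) = 7; E[Offer low] = -7. Best-responding. ✓
The seller (reservation value low), facing Offer high: Accept gives 1, Reject gives -3. Proposed Accept is best. ✓
The seller (reservation value high), facing Offer high: Accept gives -9, Reject gives -2. Proposed Accept is not best — profitable deviation exists. ✗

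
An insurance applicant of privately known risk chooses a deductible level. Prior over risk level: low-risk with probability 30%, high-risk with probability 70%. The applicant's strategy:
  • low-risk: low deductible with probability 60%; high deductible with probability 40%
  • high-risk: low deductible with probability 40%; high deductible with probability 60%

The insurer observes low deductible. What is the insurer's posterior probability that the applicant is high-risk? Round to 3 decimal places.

P(low deductible) = 0.3·0.6 + 0.7·0.4 = 0.46
P(high-risk | low deductible) = (0.7·0.4) / 0.46 = 0.28 / 0.46 = 0.608696

0.609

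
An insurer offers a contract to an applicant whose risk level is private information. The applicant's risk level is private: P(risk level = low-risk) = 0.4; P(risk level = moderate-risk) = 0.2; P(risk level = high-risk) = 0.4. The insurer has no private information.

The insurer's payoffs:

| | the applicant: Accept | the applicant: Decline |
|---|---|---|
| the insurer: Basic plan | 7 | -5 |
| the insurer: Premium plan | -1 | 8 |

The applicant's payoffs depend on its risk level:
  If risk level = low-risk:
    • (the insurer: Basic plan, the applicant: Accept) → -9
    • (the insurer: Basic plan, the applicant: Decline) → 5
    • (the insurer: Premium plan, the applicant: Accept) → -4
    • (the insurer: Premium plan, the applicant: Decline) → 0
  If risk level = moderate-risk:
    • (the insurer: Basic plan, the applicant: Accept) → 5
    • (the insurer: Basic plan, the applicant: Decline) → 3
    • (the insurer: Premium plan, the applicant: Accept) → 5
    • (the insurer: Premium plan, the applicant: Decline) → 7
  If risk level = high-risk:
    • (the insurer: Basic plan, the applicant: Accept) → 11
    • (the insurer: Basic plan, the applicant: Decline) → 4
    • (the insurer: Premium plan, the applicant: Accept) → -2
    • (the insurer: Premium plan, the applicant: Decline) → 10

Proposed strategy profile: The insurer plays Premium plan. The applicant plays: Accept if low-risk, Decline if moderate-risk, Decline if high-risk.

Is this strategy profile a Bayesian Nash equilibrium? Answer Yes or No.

No

The insurer plays Premium plan: E[Premium plan] = 0.4·(-1) + 0.2·(8) + 0.4·(8) = 4.4; E[Basic plan] = -0.2. Best-responding. ✓
The applicant (risk level low-risk), facing Premium plan: Accept gives -4, Decline gives 0. Proposed Accept is not best — profitable deviation exists. ✗
The applicant (risk level moderate-risk), facing Premium plan: Accept gives 5, Decline gives 7. Proposed Decline is best. ✓
The applicant (risk level high-risk), facing Premium plan: Accept gives -2, Decline gives 10. Proposed Decline is best. ✓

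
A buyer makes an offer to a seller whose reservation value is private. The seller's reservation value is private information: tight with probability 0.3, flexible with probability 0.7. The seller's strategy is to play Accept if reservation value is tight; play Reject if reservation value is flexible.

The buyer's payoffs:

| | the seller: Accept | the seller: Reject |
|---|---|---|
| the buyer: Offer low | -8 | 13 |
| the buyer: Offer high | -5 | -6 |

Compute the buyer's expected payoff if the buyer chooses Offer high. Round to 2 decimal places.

-5.70

E[Offer high] = 0.3·(-5) + 0.7·(-6) = (-1.5) + (-4.2) = -5.7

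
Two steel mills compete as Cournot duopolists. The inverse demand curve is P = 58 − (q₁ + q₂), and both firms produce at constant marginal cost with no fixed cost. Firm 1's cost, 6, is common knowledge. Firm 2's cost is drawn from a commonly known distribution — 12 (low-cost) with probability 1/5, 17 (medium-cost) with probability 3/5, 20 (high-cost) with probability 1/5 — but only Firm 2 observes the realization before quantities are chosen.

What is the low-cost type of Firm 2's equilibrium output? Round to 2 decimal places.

12.57

Firm 2 with cost c maximizes (58 − (q₁+q₂) − c)·q₂, giving q₂(c) = (58 − c − q₁)/2.
E[c₂] = 1/5·12 + 3/5·17 + 1/5·20 = 16.6
Firm 1's FOC against E[q₂] yields q₁ = (58 − 2·6 + E[c₂])/3 = (58 − 12 + 16.6)/3 = 20.8667.
q₂(low-cost) = (58 − 12 − 20.8667)/2 = 12.5667.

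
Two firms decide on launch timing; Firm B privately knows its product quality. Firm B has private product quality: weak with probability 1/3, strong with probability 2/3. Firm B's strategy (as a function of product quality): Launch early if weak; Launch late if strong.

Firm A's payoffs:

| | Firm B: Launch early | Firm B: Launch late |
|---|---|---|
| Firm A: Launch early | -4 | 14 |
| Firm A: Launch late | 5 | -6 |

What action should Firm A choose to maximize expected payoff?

E[Launch early] = 1/3·(-4) + 2/3·(14) = 8
E[Launch late] = 1/3·(5) + 2/3·(-6) = -7/3
Best response: Launch early (8 is the largest).

Launch early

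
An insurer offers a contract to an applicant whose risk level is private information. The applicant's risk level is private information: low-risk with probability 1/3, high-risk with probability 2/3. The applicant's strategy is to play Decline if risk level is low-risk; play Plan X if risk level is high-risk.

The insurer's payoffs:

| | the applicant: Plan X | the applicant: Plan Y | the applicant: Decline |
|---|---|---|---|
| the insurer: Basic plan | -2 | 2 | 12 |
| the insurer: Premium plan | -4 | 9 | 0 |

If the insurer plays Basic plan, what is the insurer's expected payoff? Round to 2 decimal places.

2.67

E[Basic plan] = 1/3·12 + 2/3·(-2) = 4 + (-4/3) = 8/3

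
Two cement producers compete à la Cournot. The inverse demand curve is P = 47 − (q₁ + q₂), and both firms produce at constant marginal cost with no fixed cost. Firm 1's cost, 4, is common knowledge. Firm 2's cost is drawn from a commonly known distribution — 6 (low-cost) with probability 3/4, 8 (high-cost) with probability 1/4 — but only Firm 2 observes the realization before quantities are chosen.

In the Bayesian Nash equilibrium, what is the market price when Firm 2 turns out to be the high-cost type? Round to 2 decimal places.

19.92

Type-c best response for Firm 2: q₂(c) = (47 − c)/2 − q₁/2.
Firm 1 maximizes expected profit; its first-order condition is 47 − 2q₁ − E[q₂] − 4 = 0.
Substituting E[q₂] and solving: E[c₂] = 6.5, so q₁ = (47 − 2·4 + 6.5)/3 = 15.1667.
q₂(high-cost) = 11.9167, so P = 47 − (15.1667 + 11.9167) = 19.9167.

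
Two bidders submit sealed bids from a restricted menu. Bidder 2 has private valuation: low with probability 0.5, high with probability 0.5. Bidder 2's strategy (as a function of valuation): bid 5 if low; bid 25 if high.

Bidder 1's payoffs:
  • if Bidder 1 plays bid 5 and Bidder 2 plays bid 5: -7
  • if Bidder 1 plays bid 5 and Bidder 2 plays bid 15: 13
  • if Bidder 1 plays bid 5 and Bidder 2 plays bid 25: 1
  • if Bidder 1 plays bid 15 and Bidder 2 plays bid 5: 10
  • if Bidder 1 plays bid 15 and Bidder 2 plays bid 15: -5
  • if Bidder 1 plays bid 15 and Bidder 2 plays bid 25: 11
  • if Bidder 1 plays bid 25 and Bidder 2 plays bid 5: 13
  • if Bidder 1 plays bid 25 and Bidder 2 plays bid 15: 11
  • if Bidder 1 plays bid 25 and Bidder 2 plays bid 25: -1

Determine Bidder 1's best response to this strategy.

Compute Bidder 1's expected payoff for each action, taking the expectation over Bidder 2's type.
E[bid 5] = 0.5·(-7) + 0.5·(1) = -3
E[bid 15] = 0.5·(10) + 0.5·(11) = 10.5
E[bid 25] = 0.5·(13) + 0.5·(-1) = 6
Best response: bid 15 (10.5 is the largest).

bid 15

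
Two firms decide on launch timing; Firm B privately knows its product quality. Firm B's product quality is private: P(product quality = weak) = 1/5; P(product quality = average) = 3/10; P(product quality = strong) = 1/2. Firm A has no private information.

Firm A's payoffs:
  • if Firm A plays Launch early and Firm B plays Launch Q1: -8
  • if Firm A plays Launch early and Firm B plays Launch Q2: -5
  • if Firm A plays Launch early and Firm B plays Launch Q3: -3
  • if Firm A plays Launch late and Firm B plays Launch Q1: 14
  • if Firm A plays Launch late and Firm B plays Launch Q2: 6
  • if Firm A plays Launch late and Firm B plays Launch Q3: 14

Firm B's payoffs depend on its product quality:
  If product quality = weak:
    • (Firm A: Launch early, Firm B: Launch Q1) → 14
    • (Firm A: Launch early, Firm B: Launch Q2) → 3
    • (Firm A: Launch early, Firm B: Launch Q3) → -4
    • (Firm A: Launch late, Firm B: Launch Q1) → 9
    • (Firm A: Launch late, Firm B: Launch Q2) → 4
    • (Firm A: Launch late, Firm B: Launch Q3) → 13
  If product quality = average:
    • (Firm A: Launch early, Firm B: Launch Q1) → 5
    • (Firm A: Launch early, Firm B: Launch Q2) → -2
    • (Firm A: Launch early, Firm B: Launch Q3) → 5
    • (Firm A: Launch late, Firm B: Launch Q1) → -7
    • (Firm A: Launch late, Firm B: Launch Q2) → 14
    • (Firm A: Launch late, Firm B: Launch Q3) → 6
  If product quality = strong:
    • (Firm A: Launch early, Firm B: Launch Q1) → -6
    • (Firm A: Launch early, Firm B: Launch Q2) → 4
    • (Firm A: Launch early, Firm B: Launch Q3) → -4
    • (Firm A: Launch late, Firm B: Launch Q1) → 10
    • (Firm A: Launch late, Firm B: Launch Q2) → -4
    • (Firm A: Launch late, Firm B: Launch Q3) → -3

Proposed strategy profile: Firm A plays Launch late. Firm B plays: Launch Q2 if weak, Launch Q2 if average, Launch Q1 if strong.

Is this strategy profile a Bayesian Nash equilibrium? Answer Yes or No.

Firm A plays Launch late: E[Launch late] = 1/5·(6) + 3/10·(6) + 1/2·(14) = 10; E[Launch early] = -13/2. Best-responding. ✓
Firm B (product quality weak), facing Launch late: Launch Q1 gives 9, Launch Q2 gives 4, Launch Q3 gives 13. Proposed Launch Q2 is not best — profitable deviation exists. ✗
Firm B (product quality average), facing Launch late: Launch Q1 gives -7, Launch Q2 gives 14, Launch Q3 gives 6. Proposed Launch Q2 is best. ✓
Firm B (product quality strong), facing Launch late: Launch Q1 gives 10, Launch Q2 gives -4, Launch Q3 gives -3. Proposed Launch Q1 is best. ✓

No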